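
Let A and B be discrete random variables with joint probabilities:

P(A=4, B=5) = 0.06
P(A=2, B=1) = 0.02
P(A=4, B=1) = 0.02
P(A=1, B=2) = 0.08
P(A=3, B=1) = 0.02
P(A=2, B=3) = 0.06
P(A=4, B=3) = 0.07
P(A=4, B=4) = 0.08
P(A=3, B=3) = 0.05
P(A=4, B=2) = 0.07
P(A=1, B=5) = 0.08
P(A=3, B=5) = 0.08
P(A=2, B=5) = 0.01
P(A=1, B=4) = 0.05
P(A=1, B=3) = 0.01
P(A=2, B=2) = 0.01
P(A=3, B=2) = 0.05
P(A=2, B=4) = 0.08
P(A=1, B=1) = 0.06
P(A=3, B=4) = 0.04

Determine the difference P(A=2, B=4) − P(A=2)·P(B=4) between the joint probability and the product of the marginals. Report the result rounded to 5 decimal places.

P(A=2) = 0.02 + 0.01 + 0.06 + 0.08 + 0.01 = 0.18.
P(B=4) = 0.05 + 0.08 + 0.04 + 0.08 = 0.25.
P(A=2, B=4) − P(A=2)P(B=4) = 0.08 − 0.18×0.25 = 0.03500.

0.03500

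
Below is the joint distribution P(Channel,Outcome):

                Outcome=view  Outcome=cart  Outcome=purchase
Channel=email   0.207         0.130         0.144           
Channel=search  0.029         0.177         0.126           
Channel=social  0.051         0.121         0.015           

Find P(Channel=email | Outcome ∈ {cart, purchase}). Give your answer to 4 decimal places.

P(Outcome=cart) = 0.130 + 0.177 + 0.121 = 0.428.
P(Outcome=purchase) = 0.144 + 0.126 + 0.015 = 0.285.
P(Outcome ∈ {cart, purchase}) = 0.428 + 0.285 = 0.713; P(Channel=email, Outcome ∈ {cart, purchase}) = 0.130 + 0.144 = 0.274.
P(Channel=email | Outcome ∈ {cart, purchase}) = 0.274/0.713 = 0.3843.

0.3843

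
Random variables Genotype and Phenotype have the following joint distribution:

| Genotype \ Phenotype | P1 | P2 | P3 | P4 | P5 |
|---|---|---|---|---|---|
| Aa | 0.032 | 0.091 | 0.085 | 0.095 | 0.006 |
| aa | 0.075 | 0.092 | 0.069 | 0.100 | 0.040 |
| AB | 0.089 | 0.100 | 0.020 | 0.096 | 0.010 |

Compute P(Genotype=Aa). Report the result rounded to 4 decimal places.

0.3090

P(Genotype=Aa) = 0.032 + 0.091 + 0.085 + 0.095 + 0.006 = 0.309.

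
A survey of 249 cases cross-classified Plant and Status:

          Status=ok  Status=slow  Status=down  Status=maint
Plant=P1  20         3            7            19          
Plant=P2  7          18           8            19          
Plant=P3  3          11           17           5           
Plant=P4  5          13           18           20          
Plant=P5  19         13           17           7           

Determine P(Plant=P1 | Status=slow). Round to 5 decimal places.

0.05172

Total with Status=slow: 3 + 18 + 11 + 13 + 13 = 58.
P(Plant=P1 | Status=slow) = 3/58 = 0.05172.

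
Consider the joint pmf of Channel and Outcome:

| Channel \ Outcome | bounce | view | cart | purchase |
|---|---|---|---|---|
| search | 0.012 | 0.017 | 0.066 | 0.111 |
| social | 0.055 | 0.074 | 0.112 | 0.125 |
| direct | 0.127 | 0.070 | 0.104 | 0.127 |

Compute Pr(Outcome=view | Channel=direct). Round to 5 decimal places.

0.16355

P(Channel=direct) = 0.127 + 0.070 + 0.104 + 0.127 = 0.428.
P(Outcome=view | Channel=direct) = 0.070/0.428 = 0.16355.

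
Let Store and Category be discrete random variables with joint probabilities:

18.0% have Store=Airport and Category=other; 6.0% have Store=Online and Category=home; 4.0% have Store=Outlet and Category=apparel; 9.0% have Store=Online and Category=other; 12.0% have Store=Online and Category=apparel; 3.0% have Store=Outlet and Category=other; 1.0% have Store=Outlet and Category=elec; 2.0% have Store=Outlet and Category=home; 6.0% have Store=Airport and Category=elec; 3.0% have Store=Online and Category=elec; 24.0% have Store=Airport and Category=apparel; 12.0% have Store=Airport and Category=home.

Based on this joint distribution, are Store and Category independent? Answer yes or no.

yes

Every cell satisfies P(Store,Category) = P(Store)·P(Category). For instance P(Store=Airport) = 0.600, P(Category=home) = 0.200, and 0.600×0.200 = 0.120 matches the joint entry. So Store and Category are independent.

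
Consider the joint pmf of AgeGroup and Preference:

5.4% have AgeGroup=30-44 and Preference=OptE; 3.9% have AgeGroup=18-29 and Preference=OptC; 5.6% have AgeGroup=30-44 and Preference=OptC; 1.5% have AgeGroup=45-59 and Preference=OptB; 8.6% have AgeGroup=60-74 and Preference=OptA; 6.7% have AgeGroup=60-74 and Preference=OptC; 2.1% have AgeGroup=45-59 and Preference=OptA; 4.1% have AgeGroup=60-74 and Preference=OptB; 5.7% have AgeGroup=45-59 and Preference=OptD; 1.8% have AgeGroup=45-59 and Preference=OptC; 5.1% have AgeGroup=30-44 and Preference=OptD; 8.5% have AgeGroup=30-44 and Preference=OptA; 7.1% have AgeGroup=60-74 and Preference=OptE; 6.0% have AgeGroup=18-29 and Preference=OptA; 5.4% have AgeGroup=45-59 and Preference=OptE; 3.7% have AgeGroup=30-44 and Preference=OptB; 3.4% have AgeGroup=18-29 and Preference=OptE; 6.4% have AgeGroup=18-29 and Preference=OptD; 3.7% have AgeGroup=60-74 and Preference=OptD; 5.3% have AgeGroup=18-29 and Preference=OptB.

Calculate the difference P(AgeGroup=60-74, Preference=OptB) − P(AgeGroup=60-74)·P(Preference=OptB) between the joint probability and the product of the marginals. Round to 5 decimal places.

-0.00309

P(AgeGroup=60-74) = 0.086 + 0.041 + 0.067 + 0.037 + 0.071 = 0.302.
P(Preference=OptB) = 0.053 + 0.037 + 0.015 + 0.041 = 0.146.
P(AgeGroup=60-74, Preference=OptB) − P(AgeGroup=60-74)P(Preference=OptB) = 0.041 − 0.302×0.146 = -0.00309.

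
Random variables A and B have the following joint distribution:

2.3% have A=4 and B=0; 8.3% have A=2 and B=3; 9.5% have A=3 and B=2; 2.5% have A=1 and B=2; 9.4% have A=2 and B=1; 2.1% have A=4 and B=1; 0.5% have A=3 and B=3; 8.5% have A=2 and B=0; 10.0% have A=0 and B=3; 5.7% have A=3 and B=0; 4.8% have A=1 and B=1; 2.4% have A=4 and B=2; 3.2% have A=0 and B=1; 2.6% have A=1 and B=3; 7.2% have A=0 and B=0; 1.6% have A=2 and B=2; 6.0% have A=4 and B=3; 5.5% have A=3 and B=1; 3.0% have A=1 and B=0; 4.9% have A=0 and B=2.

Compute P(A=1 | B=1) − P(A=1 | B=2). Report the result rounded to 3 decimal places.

P(B=1) = 0.032 + 0.048 + 0.094 + 0.055 + 0.021 = 0.250; P(A=1 | B=1) = 0.048/0.250 = 0.1920.
P(B=2) = 0.049 + 0.025 + 0.016 + 0.095 + 0.024 = 0.209; P(A=1 | B=2) = 0.025/0.209 = 0.1196.
Difference = 0.072.

0.072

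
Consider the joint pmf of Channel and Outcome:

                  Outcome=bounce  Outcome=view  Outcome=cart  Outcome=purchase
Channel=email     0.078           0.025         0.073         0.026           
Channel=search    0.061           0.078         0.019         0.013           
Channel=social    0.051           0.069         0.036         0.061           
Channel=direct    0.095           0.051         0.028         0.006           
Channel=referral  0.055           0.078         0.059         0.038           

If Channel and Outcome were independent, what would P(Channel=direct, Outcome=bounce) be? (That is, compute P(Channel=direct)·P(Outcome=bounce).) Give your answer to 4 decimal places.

P(Channel=direct) = 0.095 + 0.051 + 0.028 + 0.006 = 0.180.
P(Outcome=bounce) = 0.078 + 0.061 + 0.051 + 0.095 + 0.055 = 0.340.
Product: 0.180 × 0.340 = 0.0612.

0.0612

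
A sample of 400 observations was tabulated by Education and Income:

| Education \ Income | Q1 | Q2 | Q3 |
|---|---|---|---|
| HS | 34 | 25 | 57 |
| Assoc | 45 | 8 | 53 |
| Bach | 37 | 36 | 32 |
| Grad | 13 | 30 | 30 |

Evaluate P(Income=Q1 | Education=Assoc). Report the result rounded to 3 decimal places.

0.425

Total with Education=Assoc: 45 + 8 + 53 = 106.
P(Income=Q1 | Education=Assoc) = 45/106 = 0.425.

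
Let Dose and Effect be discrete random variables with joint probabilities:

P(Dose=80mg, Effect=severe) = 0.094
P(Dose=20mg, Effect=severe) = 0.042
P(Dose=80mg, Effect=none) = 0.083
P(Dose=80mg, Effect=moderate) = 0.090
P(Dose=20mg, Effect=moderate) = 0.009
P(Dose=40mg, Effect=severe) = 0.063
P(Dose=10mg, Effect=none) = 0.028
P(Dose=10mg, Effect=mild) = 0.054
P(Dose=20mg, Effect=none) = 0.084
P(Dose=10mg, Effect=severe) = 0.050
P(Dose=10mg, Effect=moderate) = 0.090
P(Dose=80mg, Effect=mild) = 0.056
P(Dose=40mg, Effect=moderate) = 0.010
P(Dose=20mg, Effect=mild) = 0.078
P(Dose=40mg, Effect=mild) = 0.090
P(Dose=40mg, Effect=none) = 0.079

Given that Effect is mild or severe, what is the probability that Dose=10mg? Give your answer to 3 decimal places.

0.197

P(Effect=mild) = 0.054 + 0.078 + 0.090 + 0.056 = 0.278.
P(Effect=severe) = 0.050 + 0.042 + 0.063 + 0.094 = 0.249.
P(Effect ∈ {mild, severe}) = 0.278 + 0.249 = 0.527; P(Dose=10mg, Effect ∈ {mild, severe}) = 0.054 + 0.050 = 0.104.
P(Dose=10mg | Effect ∈ {mild, severe}) = 0.104/0.527 = 0.197.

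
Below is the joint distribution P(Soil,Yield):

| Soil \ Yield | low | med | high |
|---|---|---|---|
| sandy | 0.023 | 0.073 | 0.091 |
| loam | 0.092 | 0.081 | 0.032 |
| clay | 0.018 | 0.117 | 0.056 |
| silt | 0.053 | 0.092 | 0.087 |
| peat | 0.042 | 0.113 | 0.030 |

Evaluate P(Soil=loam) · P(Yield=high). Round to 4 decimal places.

0.0607

P(Soil=loam) = 0.092 + 0.081 + 0.032 = 0.205.
P(Yield=high) = 0.091 + 0.032 + 0.056 + 0.087 + 0.030 = 0.296.
Product: 0.205 × 0.296 = 0.0607.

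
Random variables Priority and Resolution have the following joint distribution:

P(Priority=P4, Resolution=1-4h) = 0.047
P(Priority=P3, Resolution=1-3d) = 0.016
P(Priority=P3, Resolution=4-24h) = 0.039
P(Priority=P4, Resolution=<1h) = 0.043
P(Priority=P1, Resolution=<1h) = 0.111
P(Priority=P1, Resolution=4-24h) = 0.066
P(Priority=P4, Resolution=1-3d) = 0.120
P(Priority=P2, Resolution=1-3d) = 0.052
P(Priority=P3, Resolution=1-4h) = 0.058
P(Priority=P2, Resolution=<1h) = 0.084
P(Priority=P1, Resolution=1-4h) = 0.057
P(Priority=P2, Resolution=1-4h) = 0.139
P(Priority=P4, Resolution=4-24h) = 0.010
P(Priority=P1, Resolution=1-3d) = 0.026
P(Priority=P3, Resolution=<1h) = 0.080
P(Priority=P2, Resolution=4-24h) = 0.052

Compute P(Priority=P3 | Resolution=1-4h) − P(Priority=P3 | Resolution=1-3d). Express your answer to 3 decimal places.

P(Resolution=1-4h) = 0.057 + 0.139 + 0.058 + 0.047 = 0.301; P(Priority=P3 | Resolution=1-4h) = 0.058/0.301 = 0.1927.
P(Resolution=1-3d) = 0.026 + 0.052 + 0.016 + 0.120 = 0.214; P(Priority=P3 | Resolution=1-3d) = 0.016/0.214 = 0.0748.
Difference = 0.118.

0.118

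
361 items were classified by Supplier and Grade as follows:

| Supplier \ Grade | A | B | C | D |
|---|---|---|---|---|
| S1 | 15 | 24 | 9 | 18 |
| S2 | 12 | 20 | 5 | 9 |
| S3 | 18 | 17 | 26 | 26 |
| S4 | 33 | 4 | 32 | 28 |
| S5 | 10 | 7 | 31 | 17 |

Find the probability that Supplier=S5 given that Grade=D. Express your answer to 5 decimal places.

0.17347

Total with Grade=D: 18 + 9 + 26 + 28 + 17 = 98.
P(Supplier=S5 | Grade=D) = 17/98 = 0.17347.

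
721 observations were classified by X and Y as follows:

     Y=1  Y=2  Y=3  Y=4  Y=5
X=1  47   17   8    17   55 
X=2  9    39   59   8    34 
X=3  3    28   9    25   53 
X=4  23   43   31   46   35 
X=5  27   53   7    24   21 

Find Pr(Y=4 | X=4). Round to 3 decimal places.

0.258

Total with X=4: 23 + 43 + 31 + 46 + 35 = 178.
P(Y=4 | X=4) = 46/178 = 0.258.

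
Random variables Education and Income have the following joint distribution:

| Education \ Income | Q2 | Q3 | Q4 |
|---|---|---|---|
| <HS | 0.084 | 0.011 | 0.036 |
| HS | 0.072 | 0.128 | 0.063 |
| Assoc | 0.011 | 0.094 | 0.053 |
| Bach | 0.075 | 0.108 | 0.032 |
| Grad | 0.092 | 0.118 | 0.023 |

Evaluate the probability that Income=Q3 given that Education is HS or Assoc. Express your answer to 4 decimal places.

0.5273

P(Education=HS) = 0.072 + 0.128 + 0.063 = 0.263.
P(Education=Assoc) = 0.011 + 0.094 + 0.053 = 0.158.
P(Education ∈ {HS, Assoc}) = 0.263 + 0.158 = 0.421; P(Income=Q3, Education ∈ {HS, Assoc}) = 0.128 + 0.094 = 0.222.
P(Income=Q3 | Education ∈ {HS, Assoc}) = 0.222/0.421 = 0.5273.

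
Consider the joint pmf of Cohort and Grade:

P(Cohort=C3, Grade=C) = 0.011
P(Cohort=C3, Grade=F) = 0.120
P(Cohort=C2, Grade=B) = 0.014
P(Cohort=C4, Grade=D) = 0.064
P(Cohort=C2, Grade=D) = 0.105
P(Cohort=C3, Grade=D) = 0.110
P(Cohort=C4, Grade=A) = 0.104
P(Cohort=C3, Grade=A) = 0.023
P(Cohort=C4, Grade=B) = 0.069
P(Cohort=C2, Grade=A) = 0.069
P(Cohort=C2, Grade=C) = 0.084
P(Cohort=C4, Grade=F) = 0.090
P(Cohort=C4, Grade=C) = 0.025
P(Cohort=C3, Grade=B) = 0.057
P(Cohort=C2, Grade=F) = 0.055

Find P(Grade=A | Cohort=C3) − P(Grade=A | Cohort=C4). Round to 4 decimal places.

P(Cohort=C3) = 0.023 + 0.057 + 0.011 + 0.110 + 0.120 = 0.321; P(Grade=A | Cohort=C3) = 0.023/0.321 = 0.07165.
P(Cohort=C4) = 0.104 + 0.069 + 0.025 + 0.064 + 0.090 = 0.352; P(Grade=A | Cohort=C4) = 0.104/0.352 = 0.29545.
Difference = -0.2238.

-0.2238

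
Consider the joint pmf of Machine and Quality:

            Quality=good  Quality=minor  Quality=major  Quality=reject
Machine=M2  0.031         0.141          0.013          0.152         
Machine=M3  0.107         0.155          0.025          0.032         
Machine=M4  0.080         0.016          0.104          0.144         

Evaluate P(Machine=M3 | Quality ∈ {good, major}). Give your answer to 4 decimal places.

P(Quality=good) = 0.031 + 0.107 + 0.080 = 0.218.
P(Quality=major) = 0.013 + 0.025 + 0.104 = 0.142.
P(Quality ∈ {good, major}) = 0.218 + 0.142 = 0.360; P(Machine=M3, Quality ∈ {good, major}) = 0.107 + 0.025 = 0.132.
P(Machine=M3 | Quality ∈ {good, major}) = 0.132/0.360 = 0.3667.

0.3667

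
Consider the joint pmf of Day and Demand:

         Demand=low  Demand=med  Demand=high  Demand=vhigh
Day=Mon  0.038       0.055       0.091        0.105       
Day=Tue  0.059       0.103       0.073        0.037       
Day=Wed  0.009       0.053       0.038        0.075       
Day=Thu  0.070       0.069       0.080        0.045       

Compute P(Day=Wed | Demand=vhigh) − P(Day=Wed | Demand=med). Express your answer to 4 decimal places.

0.0970

P(Demand=vhigh) = 0.105 + 0.037 + 0.075 + 0.045 = 0.262; P(Day=Wed | Demand=vhigh) = 0.075/0.262 = 0.28626.
P(Demand=med) = 0.055 + 0.103 + 0.053 + 0.069 = 0.280; P(Day=Wed | Demand=med) = 0.053/0.280 = 0.18929.
Difference = 0.0970.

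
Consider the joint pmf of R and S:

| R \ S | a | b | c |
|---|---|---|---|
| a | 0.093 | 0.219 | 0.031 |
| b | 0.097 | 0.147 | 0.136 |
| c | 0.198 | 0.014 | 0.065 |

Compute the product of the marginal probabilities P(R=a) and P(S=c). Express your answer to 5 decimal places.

0.07958

P(R=a) = 0.093 + 0.219 + 0.031 = 0.343.
P(S=c) = 0.031 + 0.136 + 0.065 = 0.232.
Product: 0.343 × 0.232 = 0.07958.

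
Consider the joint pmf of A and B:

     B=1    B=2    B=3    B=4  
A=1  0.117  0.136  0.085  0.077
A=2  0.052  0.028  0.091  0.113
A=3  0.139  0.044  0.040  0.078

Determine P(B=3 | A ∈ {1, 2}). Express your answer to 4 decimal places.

0.2518

P(A=1) = 0.117 + 0.136 + 0.085 + 0.077 = 0.415.
P(A=2) = 0.052 + 0.028 + 0.091 + 0.113 = 0.284.
P(A ∈ {1, 2}) = 0.415 + 0.284 = 0.699; P(B=3, A ∈ {1, 2}) = 0.085 + 0.091 = 0.176.
P(B=3 | A ∈ {1, 2}) = 0.176/0.699 = 0.2518.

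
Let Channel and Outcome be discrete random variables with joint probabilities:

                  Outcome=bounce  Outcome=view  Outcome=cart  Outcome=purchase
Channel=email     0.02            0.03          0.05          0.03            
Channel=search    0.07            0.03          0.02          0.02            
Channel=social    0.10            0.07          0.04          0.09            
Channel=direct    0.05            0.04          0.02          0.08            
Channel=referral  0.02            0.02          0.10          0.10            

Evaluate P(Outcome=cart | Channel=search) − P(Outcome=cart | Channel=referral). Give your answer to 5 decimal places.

P(Channel=search) = 0.07 + 0.03 + 0.02 + 0.02 = 0.14; P(Outcome=cart | Channel=search) = 0.02/0.14 = 0.142857.
P(Channel=referral) = 0.02 + 0.02 + 0.10 + 0.10 = 0.24; P(Outcome=cart | Channel=referral) = 0.10/0.24 = 0.416667.
Difference = -0.27381.

-0.27381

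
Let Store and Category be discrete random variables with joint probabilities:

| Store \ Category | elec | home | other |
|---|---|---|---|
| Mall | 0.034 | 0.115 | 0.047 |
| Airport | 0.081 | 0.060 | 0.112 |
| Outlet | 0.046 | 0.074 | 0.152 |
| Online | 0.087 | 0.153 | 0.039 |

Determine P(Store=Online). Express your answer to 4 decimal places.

0.2790

P(Store=Online) = 0.087 + 0.153 + 0.039 = 0.279.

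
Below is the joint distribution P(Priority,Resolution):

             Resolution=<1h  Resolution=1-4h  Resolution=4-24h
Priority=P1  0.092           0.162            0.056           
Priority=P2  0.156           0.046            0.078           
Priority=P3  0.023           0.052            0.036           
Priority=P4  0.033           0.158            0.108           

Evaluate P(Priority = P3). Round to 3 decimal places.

P(Priority=P3) = 0.023 + 0.052 + 0.036 = 0.111.

0.111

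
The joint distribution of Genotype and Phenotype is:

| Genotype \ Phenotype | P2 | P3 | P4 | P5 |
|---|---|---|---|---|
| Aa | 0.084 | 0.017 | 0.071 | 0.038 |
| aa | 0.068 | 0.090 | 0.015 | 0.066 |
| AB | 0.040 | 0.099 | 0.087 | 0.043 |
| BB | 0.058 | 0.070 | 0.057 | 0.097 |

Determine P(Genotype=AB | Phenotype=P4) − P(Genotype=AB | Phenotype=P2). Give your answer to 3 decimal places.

0.218

P(Phenotype=P4) = 0.071 + 0.015 + 0.087 + 0.057 = 0.230; P(Genotype=AB | Phenotype=P4) = 0.087/0.230 = 0.3783.
P(Phenotype=P2) = 0.084 + 0.068 + 0.040 + 0.058 = 0.250; P(Genotype=AB | Phenotype=P2) = 0.040/0.250 = 0.1600.
Difference = 0.218.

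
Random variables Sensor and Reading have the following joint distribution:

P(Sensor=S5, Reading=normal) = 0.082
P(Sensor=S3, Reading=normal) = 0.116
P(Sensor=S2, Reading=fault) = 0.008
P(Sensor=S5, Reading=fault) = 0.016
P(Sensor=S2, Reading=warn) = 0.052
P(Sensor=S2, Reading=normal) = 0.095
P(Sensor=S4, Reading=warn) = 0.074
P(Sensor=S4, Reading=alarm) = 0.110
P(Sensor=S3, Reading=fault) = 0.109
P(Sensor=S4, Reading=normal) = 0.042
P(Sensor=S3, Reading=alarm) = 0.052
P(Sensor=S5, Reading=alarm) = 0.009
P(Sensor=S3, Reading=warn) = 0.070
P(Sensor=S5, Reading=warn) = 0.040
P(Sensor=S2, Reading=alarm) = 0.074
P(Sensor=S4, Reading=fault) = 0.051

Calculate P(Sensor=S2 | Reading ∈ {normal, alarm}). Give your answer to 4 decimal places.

P(Reading=normal) = 0.095 + 0.116 + 0.042 + 0.082 = 0.335.
P(Reading=alarm) = 0.074 + 0.052 + 0.110 + 0.009 = 0.245.
P(Reading ∈ {normal, alarm}) = 0.335 + 0.245 = 0.580; P(Sensor=S2, Reading ∈ {normal, alarm}) = 0.095 + 0.074 = 0.169.
P(Sensor=S2 | Reading ∈ {normal, alarm}) = 0.169/0.580 = 0.2914.

0.2914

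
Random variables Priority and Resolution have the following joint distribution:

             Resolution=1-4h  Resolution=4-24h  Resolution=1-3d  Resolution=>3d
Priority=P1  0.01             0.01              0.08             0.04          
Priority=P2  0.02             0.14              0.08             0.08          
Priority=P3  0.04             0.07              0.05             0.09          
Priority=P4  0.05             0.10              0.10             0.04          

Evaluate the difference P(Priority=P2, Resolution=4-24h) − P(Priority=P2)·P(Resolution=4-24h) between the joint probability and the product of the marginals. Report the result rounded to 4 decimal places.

P(Priority=P2) = 0.02 + 0.14 + 0.08 + 0.08 = 0.32.
P(Resolution=4-24h) = 0.01 + 0.14 + 0.07 + 0.10 = 0.32.
P(Priority=P2, Resolution=4-24h) − P(Priority=P2)P(Resolution=4-24h) = 0.14 − 0.32×0.32 = 0.0376.

0.0376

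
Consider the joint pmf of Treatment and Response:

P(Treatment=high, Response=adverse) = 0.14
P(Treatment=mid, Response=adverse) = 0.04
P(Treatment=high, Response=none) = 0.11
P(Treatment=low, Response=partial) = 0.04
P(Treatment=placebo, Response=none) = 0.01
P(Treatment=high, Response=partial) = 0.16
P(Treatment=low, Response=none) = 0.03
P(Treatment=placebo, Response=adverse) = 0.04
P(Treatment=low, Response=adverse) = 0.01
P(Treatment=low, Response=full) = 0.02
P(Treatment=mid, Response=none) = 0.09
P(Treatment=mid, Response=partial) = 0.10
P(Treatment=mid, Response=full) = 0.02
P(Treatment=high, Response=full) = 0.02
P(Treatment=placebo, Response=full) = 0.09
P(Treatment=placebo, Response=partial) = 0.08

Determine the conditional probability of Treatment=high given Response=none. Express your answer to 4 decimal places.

0.4583

P(Response=none) = 0.01 + 0.03 + 0.09 + 0.11 = 0.24.
P(Treatment=high | Response=none) = 0.11/0.24 = 0.4583.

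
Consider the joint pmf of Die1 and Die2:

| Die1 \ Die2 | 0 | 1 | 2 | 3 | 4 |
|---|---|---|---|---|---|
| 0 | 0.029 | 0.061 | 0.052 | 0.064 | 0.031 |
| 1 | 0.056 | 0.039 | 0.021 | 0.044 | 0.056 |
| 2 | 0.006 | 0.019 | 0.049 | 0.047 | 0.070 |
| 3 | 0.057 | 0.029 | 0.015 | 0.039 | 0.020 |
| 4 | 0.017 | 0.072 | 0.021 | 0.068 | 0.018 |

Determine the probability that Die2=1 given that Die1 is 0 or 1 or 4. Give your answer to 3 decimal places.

0.265

P(Die1=0) = 0.029 + 0.061 + 0.052 + 0.064 + 0.031 = 0.237.
P(Die1=1) = 0.056 + 0.039 + 0.021 + 0.044 + 0.056 = 0.216.
P(Die1=4) = 0.017 + 0.072 + 0.021 + 0.068 + 0.018 = 0.196.
P(Die1 ∈ {0, 1, 4}) = 0.237 + 0.216 + 0.196 = 0.649; P(Die2=1, Die1 ∈ {0, 1, 4}) = 0.061 + 0.039 + 0.072 = 0.172.
P(Die2=1 | Die1 ∈ {0, 1, 4}) = 0.172/0.649 = 0.265.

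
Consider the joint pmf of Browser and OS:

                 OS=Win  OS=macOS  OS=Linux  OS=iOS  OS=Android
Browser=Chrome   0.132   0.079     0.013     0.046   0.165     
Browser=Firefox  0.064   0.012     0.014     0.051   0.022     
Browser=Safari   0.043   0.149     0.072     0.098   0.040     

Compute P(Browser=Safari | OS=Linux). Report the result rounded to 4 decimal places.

P(OS=Linux) = 0.013 + 0.014 + 0.072 = 0.099.
P(Browser=Safari | OS=Linux) = 0.072/0.099 = 0.7273.

0.7273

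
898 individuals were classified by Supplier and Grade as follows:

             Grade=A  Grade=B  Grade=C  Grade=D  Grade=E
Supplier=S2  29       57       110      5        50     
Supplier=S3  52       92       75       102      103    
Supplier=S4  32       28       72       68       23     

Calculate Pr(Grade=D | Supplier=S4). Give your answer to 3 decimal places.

0.305

Total with Supplier=S4: 32 + 28 + 72 + 68 + 23 = 223.
P(Grade=D | Supplier=S4) = 68/223 = 0.305.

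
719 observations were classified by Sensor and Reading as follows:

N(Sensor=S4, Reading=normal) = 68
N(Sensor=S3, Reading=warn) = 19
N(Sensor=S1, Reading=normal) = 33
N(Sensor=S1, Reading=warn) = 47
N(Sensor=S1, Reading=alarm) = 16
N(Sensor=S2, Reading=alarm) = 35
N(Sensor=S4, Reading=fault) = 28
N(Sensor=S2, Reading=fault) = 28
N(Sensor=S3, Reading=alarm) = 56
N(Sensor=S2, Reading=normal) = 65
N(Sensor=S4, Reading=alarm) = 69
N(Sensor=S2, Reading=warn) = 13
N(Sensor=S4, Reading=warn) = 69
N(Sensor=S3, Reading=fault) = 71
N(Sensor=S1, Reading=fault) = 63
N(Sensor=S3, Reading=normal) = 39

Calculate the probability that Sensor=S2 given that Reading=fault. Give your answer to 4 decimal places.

0.1474

Total with Reading=fault: 63 + 28 + 71 + 28 = 190.
P(Sensor=S2 | Reading=fault) = 28/190 = 0.1474.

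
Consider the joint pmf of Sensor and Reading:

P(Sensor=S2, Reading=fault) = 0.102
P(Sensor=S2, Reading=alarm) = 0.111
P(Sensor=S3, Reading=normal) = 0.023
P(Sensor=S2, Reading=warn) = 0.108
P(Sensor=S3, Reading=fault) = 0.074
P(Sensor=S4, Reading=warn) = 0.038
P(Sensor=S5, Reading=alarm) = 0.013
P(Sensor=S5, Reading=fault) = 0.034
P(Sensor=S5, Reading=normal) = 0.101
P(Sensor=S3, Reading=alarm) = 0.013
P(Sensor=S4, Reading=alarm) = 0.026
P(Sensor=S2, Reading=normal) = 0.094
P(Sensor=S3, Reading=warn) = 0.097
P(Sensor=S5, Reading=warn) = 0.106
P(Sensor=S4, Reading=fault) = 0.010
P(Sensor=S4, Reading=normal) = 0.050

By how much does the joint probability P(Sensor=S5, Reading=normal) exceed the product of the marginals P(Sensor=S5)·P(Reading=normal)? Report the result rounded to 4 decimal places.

0.0329

P(Sensor=S5) = 0.101 + 0.106 + 0.013 + 0.034 = 0.254.
P(Reading=normal) = 0.094 + 0.023 + 0.050 + 0.101 = 0.268.
P(Sensor=S5, Reading=normal) − P(Sensor=S5)P(Reading=normal) = 0.101 − 0.254×0.268 = 0.0329.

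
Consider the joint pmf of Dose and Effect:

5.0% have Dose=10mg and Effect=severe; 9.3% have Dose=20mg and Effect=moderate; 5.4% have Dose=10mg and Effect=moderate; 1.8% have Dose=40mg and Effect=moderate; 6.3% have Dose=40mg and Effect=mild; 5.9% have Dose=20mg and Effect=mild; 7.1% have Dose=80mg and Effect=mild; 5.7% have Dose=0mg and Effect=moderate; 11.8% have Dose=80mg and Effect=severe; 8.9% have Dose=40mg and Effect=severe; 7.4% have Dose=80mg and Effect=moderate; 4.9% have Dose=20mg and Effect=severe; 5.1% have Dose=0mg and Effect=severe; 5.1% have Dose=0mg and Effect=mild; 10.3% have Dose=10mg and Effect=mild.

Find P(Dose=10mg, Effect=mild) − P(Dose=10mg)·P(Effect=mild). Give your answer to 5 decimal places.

P(Dose=10mg) = 0.103 + 0.054 + 0.050 = 0.207.
P(Effect=mild) = 0.051 + 0.103 + 0.059 + 0.063 + 0.071 = 0.347.
P(Dose=10mg, Effect=mild) − P(Dose=10mg)P(Effect=mild) = 0.103 − 0.207×0.347 = 0.03117.

0.03117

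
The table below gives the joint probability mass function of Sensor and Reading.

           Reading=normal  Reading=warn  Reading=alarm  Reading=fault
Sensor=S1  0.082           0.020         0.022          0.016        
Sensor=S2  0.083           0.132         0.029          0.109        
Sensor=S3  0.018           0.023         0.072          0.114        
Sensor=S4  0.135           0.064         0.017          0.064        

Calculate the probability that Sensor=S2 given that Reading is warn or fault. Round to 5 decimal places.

0.44465

P(Reading=warn) = 0.020 + 0.132 + 0.023 + 0.064 = 0.239.
P(Reading=fault) = 0.016 + 0.109 + 0.114 + 0.064 = 0.303.
P(Reading ∈ {warn, fault}) = 0.239 + 0.303 = 0.542; P(Sensor=S2, Reading ∈ {warn, fault}) = 0.132 + 0.109 = 0.241.
P(Sensor=S2 | Reading ∈ {warn, fault}) = 0.241/0.542 = 0.44465.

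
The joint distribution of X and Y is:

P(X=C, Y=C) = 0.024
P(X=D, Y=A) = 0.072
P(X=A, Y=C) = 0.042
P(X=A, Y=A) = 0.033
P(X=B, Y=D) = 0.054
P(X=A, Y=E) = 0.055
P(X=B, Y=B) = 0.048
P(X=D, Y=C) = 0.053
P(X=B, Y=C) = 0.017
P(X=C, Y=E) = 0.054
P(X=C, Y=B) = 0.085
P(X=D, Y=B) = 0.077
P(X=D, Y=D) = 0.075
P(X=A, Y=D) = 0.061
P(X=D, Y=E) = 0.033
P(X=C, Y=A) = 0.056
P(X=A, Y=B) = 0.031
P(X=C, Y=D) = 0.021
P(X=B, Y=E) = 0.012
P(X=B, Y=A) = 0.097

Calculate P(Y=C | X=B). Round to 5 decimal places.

P(X=B) = 0.097 + 0.048 + 0.017 + 0.054 + 0.012 = 0.228.
P(Y=C | X=B) = 0.017/0.228 = 0.07456.

0.07456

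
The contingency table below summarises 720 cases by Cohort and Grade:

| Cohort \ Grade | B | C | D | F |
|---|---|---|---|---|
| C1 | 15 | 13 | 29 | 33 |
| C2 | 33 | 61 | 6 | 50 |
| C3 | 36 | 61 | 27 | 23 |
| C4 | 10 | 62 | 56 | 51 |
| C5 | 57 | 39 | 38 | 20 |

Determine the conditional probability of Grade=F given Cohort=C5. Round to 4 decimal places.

Total with Cohort=C5: 57 + 39 + 38 + 20 = 154.
P(Grade=F | Cohort=C5) = 20/154 = 0.1299.

0.1299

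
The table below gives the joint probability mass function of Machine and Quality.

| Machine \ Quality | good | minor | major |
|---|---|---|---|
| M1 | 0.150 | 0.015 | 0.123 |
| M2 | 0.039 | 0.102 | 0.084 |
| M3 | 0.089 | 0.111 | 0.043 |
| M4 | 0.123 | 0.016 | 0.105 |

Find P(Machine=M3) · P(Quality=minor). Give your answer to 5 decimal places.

0.05929

P(Machine=M3) = 0.089 + 0.111 + 0.043 = 0.243.
P(Quality=minor) = 0.015 + 0.102 + 0.111 + 0.016 = 0.244.
Product: 0.243 × 0.244 = 0.05929.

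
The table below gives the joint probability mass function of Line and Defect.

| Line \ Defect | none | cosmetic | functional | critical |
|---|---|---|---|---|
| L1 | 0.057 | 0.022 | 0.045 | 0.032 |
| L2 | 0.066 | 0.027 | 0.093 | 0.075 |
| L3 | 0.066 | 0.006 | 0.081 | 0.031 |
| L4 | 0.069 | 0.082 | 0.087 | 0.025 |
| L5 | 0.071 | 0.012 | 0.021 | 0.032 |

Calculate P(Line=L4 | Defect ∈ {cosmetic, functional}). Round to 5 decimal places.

0.35504

P(Defect=cosmetic) = 0.022 + 0.027 + 0.006 + 0.082 + 0.012 = 0.149.
P(Defect=functional) = 0.045 + 0.093 + 0.081 + 0.087 + 0.021 = 0.327.
P(Defect ∈ {cosmetic, functional}) = 0.149 + 0.327 = 0.476; P(Line=L4, Defect ∈ {cosmetic, functional}) = 0.082 + 0.087 = 0.169.
P(Line=L4 | Defect ∈ {cosmetic, functional}) = 0.169/0.476 = 0.35504.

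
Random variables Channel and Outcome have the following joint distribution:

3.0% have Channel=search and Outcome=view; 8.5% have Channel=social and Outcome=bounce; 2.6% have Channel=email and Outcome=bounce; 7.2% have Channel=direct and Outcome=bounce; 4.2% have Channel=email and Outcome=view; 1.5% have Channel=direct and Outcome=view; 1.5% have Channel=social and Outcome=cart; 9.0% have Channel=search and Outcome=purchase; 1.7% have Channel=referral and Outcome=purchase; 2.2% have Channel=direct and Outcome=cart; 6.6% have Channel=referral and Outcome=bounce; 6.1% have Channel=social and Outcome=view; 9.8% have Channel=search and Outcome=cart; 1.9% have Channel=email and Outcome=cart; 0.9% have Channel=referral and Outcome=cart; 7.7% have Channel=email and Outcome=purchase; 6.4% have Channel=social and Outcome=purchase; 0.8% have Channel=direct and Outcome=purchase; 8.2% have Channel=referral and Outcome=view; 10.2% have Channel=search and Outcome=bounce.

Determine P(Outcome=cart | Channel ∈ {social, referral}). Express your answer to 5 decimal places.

0.06015

P(Channel=social) = 0.085 + 0.061 + 0.015 + 0.064 = 0.225.
P(Channel=referral) = 0.066 + 0.082 + 0.009 + 0.017 = 0.174.
P(Channel ∈ {social, referral}) = 0.225 + 0.174 = 0.399; P(Outcome=cart, Channel ∈ {social, referral}) = 0.015 + 0.009 = 0.024.
P(Outcome=cart | Channel ∈ {social, referral}) = 0.024/0.399 = 0.06015.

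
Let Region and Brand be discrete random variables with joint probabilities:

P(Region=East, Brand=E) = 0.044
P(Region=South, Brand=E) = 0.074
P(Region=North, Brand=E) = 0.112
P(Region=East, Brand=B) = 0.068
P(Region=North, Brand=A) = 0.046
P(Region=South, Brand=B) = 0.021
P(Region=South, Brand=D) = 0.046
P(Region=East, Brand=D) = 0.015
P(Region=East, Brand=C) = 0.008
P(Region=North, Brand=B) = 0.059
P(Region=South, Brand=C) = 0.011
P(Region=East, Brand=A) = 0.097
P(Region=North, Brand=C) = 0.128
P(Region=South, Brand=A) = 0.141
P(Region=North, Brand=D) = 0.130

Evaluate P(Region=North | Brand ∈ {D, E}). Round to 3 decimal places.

0.575

P(Brand=D) = 0.130 + 0.046 + 0.015 = 0.191.
P(Brand=E) = 0.112 + 0.074 + 0.044 = 0.230.
P(Brand ∈ {D, E}) = 0.191 + 0.230 = 0.421; P(Region=North, Brand ∈ {D, E}) = 0.130 + 0.112 = 0.242.
P(Region=North | Brand ∈ {D, E}) = 0.242/0.421 = 0.575.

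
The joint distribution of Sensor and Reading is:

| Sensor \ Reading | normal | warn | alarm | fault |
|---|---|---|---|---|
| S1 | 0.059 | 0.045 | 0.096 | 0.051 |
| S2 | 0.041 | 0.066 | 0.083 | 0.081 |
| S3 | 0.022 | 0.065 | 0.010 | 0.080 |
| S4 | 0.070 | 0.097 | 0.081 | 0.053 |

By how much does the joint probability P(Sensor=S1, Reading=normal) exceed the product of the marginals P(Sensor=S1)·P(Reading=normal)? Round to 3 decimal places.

P(Sensor=S1) = 0.059 + 0.045 + 0.096 + 0.051 = 0.251.
P(Reading=normal) = 0.059 + 0.041 + 0.022 + 0.070 = 0.192.
P(Sensor=S1, Reading=normal) − P(Sensor=S1)P(Reading=normal) = 0.059 − 0.251×0.192 = 0.011.

0.011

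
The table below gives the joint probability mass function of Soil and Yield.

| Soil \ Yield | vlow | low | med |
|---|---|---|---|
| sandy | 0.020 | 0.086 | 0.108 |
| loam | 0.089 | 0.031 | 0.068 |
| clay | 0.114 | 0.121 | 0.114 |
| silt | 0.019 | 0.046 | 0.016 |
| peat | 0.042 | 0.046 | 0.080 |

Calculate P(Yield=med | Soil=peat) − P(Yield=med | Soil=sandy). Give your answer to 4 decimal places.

P(Soil=peat) = 0.042 + 0.046 + 0.080 = 0.168; P(Yield=med | Soil=peat) = 0.080/0.168 = 0.47619.
P(Soil=sandy) = 0.020 + 0.086 + 0.108 = 0.214; P(Yield=med | Soil=sandy) = 0.108/0.214 = 0.50467.
Difference = -0.0285.

-0.0285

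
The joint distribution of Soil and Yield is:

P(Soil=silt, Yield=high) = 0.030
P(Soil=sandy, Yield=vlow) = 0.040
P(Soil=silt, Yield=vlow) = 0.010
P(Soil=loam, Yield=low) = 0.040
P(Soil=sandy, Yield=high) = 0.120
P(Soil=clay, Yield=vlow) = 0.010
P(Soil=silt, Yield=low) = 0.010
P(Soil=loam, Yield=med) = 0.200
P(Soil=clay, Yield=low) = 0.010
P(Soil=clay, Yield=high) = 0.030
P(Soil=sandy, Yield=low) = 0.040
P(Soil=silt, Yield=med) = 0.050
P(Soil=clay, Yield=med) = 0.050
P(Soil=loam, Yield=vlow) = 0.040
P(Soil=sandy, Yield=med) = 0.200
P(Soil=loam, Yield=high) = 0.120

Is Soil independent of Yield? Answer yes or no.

yes

Every cell satisfies P(Soil,Yield) = P(Soil)·P(Yield). For instance P(Soil=sandy) = 0.400, P(Yield=low) = 0.100, and 0.400×0.100 = 0.040 matches the joint entry. So Soil and Yield are independent.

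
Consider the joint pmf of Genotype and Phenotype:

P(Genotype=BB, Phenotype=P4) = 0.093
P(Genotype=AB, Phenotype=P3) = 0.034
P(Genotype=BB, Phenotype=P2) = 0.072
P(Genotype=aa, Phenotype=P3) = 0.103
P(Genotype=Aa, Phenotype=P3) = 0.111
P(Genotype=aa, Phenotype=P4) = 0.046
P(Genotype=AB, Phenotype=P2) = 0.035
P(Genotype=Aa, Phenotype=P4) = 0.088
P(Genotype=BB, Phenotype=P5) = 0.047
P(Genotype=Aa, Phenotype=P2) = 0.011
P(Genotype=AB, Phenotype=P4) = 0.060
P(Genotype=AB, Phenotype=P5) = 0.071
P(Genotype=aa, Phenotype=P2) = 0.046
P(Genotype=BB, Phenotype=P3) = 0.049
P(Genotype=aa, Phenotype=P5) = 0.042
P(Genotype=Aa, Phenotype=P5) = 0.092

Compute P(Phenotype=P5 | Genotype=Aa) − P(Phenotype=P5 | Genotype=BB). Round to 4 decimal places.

0.1246

P(Genotype=Aa) = 0.011 + 0.111 + 0.088 + 0.092 = 0.302; P(Phenotype=P5 | Genotype=Aa) = 0.092/0.302 = 0.30464.
P(Genotype=BB) = 0.072 + 0.049 + 0.093 + 0.047 = 0.261; P(Phenotype=P5 | Genotype=BB) = 0.047/0.261 = 0.18008.
Difference = 0.1246.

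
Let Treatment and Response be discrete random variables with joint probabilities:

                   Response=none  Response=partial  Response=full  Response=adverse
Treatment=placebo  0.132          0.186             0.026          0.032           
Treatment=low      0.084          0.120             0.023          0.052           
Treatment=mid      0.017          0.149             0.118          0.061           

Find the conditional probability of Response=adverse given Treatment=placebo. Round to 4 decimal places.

P(Treatment=placebo) = 0.132 + 0.186 + 0.026 + 0.032 = 0.376.
P(Response=adverse | Treatment=placebo) = 0.032/0.376 = 0.0851.

0.0851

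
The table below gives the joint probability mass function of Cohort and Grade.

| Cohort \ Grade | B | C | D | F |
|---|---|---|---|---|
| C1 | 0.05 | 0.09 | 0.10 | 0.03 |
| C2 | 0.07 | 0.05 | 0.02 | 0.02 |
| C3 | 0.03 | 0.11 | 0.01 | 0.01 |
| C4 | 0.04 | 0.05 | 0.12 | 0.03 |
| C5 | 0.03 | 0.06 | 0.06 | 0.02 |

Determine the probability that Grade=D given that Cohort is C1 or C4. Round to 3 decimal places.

P(Cohort=C1) = 0.05 + 0.09 + 0.10 + 0.03 = 0.27.
P(Cohort=C4) = 0.04 + 0.05 + 0.12 + 0.03 = 0.24.
P(Cohort ∈ {C1, C4}) = 0.27 + 0.24 = 0.51; P(Grade=D, Cohort ∈ {C1, C4}) = 0.10 + 0.12 = 0.22.
P(Grade=D | Cohort ∈ {C1, C4}) = 0.22/0.51 = 0.431.

0.431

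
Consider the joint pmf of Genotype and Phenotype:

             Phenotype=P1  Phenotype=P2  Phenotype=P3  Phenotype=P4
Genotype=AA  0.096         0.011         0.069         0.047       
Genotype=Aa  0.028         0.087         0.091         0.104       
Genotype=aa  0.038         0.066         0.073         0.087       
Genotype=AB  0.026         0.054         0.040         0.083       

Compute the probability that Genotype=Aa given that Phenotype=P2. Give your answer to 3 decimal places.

P(Phenotype=P2) = 0.011 + 0.087 + 0.066 + 0.054 = 0.218.
P(Genotype=Aa | Phenotype=P2) = 0.087/0.218 = 0.399.

0.399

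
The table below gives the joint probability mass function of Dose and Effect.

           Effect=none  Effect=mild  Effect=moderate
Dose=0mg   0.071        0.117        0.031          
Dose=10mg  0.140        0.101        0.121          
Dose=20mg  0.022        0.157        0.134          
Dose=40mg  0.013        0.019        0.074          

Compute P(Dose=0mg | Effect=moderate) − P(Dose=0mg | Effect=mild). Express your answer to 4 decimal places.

-0.2108

P(Effect=moderate) = 0.031 + 0.121 + 0.134 + 0.074 = 0.360; P(Dose=0mg | Effect=moderate) = 0.031/0.360 = 0.08611.
P(Effect=mild) = 0.117 + 0.101 + 0.157 + 0.019 = 0.394; P(Dose=0mg | Effect=mild) = 0.117/0.394 = 0.29695.
Difference = -0.2108.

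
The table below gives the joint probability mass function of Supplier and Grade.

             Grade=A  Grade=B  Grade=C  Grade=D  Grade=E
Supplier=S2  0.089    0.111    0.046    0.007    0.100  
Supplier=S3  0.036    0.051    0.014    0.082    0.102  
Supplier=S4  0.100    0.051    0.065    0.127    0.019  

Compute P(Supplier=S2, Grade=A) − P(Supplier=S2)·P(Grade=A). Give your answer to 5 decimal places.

0.00958

P(Supplier=S2) = 0.089 + 0.111 + 0.046 + 0.007 + 0.100 = 0.353.
P(Grade=A) = 0.089 + 0.036 + 0.100 = 0.225.
P(Supplier=S2, Grade=A) − P(Supplier=S2)P(Grade=A) = 0.089 − 0.353×0.225 = 0.00958.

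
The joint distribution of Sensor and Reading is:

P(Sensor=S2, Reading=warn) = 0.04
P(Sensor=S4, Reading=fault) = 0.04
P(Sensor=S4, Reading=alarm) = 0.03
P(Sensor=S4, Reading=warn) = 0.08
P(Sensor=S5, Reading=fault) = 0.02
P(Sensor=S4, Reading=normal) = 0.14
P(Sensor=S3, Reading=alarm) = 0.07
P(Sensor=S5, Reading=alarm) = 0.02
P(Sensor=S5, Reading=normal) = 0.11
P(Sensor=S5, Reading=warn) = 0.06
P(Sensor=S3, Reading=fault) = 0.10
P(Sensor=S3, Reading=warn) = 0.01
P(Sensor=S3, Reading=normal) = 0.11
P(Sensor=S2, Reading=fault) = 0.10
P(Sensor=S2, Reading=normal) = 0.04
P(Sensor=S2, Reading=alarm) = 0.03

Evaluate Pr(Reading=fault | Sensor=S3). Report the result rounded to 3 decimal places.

P(Sensor=S3) = 0.11 + 0.01 + 0.07 + 0.10 = 0.29.
P(Reading=fault | Sensor=S3) = 0.10/0.29 = 0.345.

0.345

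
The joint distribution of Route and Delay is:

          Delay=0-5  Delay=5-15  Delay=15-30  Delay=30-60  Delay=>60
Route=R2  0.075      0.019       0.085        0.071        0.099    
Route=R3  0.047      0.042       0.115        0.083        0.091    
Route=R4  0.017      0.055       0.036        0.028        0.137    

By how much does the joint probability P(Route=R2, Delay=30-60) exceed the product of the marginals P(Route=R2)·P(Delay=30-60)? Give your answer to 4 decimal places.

0.0075

P(Route=R2) = 0.075 + 0.019 + 0.085 + 0.071 + 0.099 = 0.349.
P(Delay=30-60) = 0.071 + 0.083 + 0.028 = 0.182.
P(Route=R2, Delay=30-60) − P(Route=R2)P(Delay=30-60) = 0.071 − 0.349×0.182 = 0.0075.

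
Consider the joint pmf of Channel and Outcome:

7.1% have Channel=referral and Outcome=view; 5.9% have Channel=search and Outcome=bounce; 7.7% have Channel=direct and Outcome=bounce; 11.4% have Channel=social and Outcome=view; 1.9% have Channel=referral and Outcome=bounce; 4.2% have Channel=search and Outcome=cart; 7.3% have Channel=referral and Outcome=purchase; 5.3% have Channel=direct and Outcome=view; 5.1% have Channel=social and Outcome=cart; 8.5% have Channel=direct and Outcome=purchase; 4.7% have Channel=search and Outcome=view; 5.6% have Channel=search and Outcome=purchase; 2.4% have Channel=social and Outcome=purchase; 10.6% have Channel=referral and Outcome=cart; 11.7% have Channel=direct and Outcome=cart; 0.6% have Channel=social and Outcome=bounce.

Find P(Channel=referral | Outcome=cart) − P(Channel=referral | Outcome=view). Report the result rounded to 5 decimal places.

0.08632

P(Outcome=cart) = 0.042 + 0.051 + 0.117 + 0.106 = 0.316; P(Channel=referral | Outcome=cart) = 0.106/0.316 = 0.335443.
P(Outcome=view) = 0.047 + 0.114 + 0.053 + 0.071 = 0.285; P(Channel=referral | Outcome=view) = 0.071/0.285 = 0.249123.
Difference = 0.08632.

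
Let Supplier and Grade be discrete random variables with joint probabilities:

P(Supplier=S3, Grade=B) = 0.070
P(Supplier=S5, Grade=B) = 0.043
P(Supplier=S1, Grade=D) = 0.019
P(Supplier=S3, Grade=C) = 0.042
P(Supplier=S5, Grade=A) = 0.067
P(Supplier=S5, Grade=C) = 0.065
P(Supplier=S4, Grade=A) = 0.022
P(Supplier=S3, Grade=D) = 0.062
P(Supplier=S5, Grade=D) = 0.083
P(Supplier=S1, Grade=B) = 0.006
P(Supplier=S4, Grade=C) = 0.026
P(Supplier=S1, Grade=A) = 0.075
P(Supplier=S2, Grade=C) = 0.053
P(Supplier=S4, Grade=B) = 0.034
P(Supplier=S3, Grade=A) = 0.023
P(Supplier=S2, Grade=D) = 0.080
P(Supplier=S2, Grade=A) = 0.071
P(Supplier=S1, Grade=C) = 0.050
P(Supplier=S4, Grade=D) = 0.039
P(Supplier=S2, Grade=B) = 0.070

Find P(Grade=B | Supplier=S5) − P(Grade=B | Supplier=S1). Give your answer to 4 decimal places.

0.1267

P(Supplier=S5) = 0.067 + 0.043 + 0.065 + 0.083 = 0.258; P(Grade=B | Supplier=S5) = 0.043/0.258 = 0.16667.
P(Supplier=S1) = 0.075 + 0.006 + 0.050 + 0.019 = 0.150; P(Grade=B | Supplier=S1) = 0.006/0.150 = 0.04000.
Difference = 0.1267.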